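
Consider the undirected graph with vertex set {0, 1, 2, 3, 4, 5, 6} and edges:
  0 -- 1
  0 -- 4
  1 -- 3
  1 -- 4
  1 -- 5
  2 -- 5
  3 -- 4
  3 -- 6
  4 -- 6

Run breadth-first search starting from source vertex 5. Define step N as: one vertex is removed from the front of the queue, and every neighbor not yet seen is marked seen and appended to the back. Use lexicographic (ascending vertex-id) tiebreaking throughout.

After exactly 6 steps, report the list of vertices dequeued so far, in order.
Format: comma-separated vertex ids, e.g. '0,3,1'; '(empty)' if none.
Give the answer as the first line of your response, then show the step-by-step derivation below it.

5,1,2,0,3,4

step 1: dequeue 5; queue=[1,2]; order=5
step 2: dequeue 1; queue=[2,0,3,4]; order=5,1
step 3: dequeue 2; queue=[0,3,4]; order=5,1,2
step 4: dequeue 0; queue=[3,4]; order=5,1,2,0
step 5: dequeue 3; queue=[4,6]; order=5,1,2,0,3
step 6: dequeue 4; queue=[6]; order=5,1,2,0,3,4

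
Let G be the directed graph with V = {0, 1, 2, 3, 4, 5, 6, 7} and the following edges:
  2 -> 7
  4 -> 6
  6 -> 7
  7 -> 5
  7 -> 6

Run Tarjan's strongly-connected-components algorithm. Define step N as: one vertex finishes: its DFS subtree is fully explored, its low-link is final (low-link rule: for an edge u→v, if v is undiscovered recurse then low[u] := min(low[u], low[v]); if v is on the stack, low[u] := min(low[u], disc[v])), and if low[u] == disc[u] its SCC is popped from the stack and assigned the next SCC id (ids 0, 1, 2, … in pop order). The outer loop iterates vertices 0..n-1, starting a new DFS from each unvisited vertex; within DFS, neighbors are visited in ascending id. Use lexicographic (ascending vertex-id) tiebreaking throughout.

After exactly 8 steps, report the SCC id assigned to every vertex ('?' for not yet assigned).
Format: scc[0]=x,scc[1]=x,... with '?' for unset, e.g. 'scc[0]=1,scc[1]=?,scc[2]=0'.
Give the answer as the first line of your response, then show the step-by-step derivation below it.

scc[0]=0,scc[1]=1,scc[2]=4,scc[3]=5,scc[4]=6,scc[5]=2,scc[6]=3,scc[7]=3

step 1: low=(low[0]=0,low[1]=?,low[2]=?,low[3]=?,low[4]=?,low[5]=?,low[6]=?,low[7]=?); scc=(scc[0]=0,scc[1]=?,scc[2]=?,scc[3]=?,scc[4]=?,scc[5]=?,scc[6]=?,scc[7]=?)
step 2: low=(low[0]=0,low[1]=1,low[2]=?,low[3]=?,low[4]=?,low[5]=?,low[6]=?,low[7]=?); scc=(scc[0]=0,scc[1]=1,scc[2]=?,scc[3]=?,scc[4]=?,scc[5]=?,scc[6]=?,scc[7]=?)
step 3: low=(low[0]=0,low[1]=1,low[2]=2,low[3]=?,low[4]=?,low[5]=4,low[6]=?,low[7]=3); scc=(scc[0]=0,scc[1]=1,scc[2]=?,scc[3]=?,scc[4]=?,scc[5]=2,scc[6]=?,scc[7]=?)
step 4: low=(low[0]=0,low[1]=1,low[2]=2,low[3]=?,low[4]=?,low[5]=4,low[6]=3,low[7]=3); scc=(scc[0]=0,scc[1]=1,scc[2]=?,scc[3]=?,scc[4]=?,scc[5]=2,scc[6]=?,scc[7]=?)
step 5: low=(low[0]=0,low[1]=1,low[2]=2,low[3]=?,low[4]=?,low[5]=4,low[6]=3,low[7]=3); scc=(scc[0]=0,scc[1]=1,scc[2]=?,scc[3]=?,scc[4]=?,scc[5]=2,scc[6]=3,scc[7]=3)
step 6: low=(low[0]=0,low[1]=1,low[2]=2,low[3]=?,low[4]=?,low[5]=4,low[6]=3,low[7]=3); scc=(scc[0]=0,scc[1]=1,scc[2]=4,scc[3]=?,scc[4]=?,scc[5]=2,scc[6]=3,scc[7]=3)
step 7: low=(low[0]=0,low[1]=1,low[2]=2,low[3]=6,low[4]=?,low[5]=4,low[6]=3,low[7]=3); scc=(scc[0]=0,scc[1]=1,scc[2]=4,scc[3]=5,scc[4]=?,scc[5]=2,scc[6]=3,scc[7]=3)
step 8: low=(low[0]=0,low[1]=1,low[2]=2,low[3]=6,low[4]=7,low[5]=4,low[6]=3,low[7]=3); scc=(scc[0]=0,scc[1]=1,scc[2]=4,scc[3]=5,scc[4]=6,scc[5]=2,scc[6]=3,scc[7]=3)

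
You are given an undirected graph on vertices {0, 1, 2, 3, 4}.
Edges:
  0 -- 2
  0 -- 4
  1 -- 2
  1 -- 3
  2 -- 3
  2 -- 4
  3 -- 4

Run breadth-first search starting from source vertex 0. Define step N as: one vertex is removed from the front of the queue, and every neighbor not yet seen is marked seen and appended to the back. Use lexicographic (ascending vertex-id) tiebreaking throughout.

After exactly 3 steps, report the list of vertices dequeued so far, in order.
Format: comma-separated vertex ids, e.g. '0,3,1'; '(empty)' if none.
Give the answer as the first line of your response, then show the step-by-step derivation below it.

0,2,4

step 1: dequeue 0; queue=[2,4]; order=0
step 2: dequeue 2; queue=[4,1,3]; order=0,2
step 3: dequeue 4; queue=[1,3]; order=0,2,4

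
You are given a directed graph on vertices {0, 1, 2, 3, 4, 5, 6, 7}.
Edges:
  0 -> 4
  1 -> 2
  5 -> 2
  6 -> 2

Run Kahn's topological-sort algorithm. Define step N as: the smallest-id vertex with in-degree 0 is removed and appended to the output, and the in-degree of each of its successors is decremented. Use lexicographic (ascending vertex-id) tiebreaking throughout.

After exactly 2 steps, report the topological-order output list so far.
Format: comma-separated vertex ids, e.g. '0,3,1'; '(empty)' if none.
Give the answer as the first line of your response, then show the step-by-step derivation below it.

0,1

step 1: output 0; order=[0]; indeg=(0,0,3,0,0,0,0,0)
step 2: output 1; order=[0,1]; indeg=(0,0,2,0,0,0,0,0)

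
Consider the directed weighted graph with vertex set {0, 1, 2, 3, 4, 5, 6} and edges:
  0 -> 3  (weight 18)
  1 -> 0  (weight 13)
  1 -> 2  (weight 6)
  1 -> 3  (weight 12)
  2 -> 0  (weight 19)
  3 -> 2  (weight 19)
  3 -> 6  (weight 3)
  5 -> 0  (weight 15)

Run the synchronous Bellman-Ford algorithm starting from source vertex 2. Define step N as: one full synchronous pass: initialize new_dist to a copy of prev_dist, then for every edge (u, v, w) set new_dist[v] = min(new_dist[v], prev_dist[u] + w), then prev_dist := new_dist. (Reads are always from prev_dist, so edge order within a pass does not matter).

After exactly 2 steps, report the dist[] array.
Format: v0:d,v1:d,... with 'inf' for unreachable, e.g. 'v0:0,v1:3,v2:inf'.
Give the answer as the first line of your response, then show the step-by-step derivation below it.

v0:19,v1:inf,v2:0,v3:37,v4:inf,v5:inf,v6:inf

step 1: dist = v0:19,v1:inf,v2:0,v3:inf,v4:inf,v5:inf,v6:inf
step 2: dist = v0:19,v1:inf,v2:0,v3:37,v4:inf,v5:inf,v6:inf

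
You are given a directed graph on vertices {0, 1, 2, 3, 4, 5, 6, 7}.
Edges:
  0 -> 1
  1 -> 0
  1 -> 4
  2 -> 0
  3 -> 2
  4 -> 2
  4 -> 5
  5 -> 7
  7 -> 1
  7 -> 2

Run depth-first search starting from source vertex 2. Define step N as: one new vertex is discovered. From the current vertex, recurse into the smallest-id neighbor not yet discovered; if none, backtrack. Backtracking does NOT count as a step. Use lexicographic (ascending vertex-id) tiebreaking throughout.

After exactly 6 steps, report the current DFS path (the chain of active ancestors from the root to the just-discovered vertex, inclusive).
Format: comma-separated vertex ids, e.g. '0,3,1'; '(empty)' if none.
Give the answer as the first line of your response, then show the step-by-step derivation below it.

2,0,1,4,5,7

step 1: discover 2; path=2; order=2
step 2: discover 0; path=2>0; order=2,0
step 3: discover 1; path=2>0>1; order=2,0,1
step 4: discover 4; path=2>0>1>4; order=2,0,1,4
step 5: discover 5; path=2>0>1>4>5; order=2,0,1,4,5
step 6: discover 7; path=2>0>1>4>5>7; order=2,0,1,4,5,7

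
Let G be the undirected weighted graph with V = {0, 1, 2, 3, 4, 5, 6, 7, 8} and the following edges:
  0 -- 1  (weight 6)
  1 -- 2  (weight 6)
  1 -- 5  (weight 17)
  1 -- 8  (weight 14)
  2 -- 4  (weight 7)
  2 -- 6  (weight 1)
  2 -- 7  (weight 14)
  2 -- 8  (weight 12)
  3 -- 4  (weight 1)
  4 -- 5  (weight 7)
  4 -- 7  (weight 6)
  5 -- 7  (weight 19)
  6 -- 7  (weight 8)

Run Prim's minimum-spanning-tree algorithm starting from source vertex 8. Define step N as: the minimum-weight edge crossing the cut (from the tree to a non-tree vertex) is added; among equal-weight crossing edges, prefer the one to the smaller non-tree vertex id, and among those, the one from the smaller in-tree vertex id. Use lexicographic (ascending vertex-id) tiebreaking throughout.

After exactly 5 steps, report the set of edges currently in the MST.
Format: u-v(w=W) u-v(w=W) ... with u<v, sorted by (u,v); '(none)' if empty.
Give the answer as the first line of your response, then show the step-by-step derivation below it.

0-1(w=6) 1-2(w=6) 2-4(w=7) 2-6(w=1) 2-8(w=12)

step 1: add edge 2-8 (w=12); MST = {2-8(w=12)}
step 2: add edge 2-6 (w=1); MST = {2-6(w=1) 2-8(w=12)}
step 3: add edge 1-2 (w=6); MST = {1-2(w=6) 2-6(w=1) 2-8(w=12)}
step 4: add edge 0-1 (w=6); MST = {0-1(w=6) 1-2(w=6) 2-6(w=1) 2-8(w=12)}
step 5: add edge 2-4 (w=7); MST = {0-1(w=6) 1-2(w=6) 2-4(w=7) 2-6(w=1) 2-8(w=12)}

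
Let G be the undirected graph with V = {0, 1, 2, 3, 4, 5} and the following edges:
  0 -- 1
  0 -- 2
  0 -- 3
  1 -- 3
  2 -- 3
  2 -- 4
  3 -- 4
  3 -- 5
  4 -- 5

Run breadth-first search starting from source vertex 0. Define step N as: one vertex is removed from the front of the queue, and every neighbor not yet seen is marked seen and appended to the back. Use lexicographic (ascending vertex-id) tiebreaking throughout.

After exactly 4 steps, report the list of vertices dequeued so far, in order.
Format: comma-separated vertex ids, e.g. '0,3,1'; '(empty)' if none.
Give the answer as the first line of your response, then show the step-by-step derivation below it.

0,1,2,3

step 1: dequeue 0; queue=[1,2,3]; order=0
step 2: dequeue 1; queue=[2,3]; order=0,1
step 3: dequeue 2; queue=[3,4]; order=0,1,2
step 4: dequeue 3; queue=[4,5]; order=0,1,2,3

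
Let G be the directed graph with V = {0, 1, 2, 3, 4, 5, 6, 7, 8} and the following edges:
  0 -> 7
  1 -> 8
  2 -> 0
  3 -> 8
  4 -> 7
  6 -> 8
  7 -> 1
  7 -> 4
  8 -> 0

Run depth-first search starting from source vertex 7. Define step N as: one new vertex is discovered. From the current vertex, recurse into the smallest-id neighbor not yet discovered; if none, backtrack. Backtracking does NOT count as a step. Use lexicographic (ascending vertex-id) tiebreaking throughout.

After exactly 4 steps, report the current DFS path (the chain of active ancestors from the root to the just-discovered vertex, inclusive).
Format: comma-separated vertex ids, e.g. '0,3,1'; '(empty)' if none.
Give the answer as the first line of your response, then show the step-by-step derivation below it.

7,1,8,0

step 1: discover 7; path=7; order=7
step 2: discover 1; path=7>1; order=7,1
step 3: discover 8; path=7>1>8; order=7,1,8
step 4: discover 0; path=7>1>8>0; order=7,1,8,0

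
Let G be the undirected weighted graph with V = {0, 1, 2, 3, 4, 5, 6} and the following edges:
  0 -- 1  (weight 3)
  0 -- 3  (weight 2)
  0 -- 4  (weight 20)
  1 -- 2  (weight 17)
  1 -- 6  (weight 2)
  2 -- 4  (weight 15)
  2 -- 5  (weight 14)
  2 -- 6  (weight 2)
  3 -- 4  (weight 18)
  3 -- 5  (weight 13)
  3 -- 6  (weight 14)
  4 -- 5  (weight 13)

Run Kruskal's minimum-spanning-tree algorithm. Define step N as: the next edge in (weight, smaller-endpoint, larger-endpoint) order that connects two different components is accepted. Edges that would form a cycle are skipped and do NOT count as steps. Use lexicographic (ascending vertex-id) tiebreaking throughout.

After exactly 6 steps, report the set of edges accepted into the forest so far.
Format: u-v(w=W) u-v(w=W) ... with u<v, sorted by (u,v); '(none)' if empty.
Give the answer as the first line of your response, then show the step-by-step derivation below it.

0-1(w=3) 0-3(w=2) 1-6(w=2) 2-6(w=2) 3-5(w=13) 4-5(w=13)

step 1: add edge 0-3 (w=2); MST = {0-3(w=2)}
step 2: add edge 1-6 (w=2); MST = {0-3(w=2) 1-6(w=2)}
step 3: add edge 2-6 (w=2); MST = {0-3(w=2) 1-6(w=2) 2-6(w=2)}
step 4: add edge 0-1 (w=3); MST = {0-1(w=3) 0-3(w=2) 1-6(w=2) 2-6(w=2)}
step 5: add edge 3-5 (w=13); MST = {0-1(w=3) 0-3(w=2) 1-6(w=2) 2-6(w=2) 3-5(w=13)}
step 6: add edge 4-5 (w=13); MST = {0-1(w=3) 0-3(w=2) 1-6(w=2) 2-6(w=2) 3-5(w=13) 4-5(w=13)}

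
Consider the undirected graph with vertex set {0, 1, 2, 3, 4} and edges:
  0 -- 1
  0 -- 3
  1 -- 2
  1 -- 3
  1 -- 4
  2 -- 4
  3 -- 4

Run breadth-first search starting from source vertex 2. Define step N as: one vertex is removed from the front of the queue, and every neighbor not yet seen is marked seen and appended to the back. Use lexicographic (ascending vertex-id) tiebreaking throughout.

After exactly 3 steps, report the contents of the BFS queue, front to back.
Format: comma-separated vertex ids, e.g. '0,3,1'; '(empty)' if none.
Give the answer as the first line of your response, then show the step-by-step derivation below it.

0,3

step 1: dequeue 2; queue=[1,4]; order=2
step 2: dequeue 1; queue=[4,0,3]; order=2,1
step 3: dequeue 4; queue=[0,3]; order=2,1,4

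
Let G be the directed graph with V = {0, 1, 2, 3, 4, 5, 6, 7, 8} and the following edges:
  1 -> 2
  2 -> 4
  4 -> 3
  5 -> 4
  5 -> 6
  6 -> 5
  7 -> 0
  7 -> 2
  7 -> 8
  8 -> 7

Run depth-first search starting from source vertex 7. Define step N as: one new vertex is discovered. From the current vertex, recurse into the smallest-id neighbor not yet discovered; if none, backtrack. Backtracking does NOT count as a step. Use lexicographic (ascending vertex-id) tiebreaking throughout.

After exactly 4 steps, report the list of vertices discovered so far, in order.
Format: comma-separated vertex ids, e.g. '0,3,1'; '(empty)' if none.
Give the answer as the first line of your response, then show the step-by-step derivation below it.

7,0,2,4

step 1: discover 7; path=7; order=7
step 2: discover 0; path=7>0; order=7,0
step 3: discover 2; path=7>2; order=7,0,2
step 4: discover 4; path=7>2>4; order=7,0,2,4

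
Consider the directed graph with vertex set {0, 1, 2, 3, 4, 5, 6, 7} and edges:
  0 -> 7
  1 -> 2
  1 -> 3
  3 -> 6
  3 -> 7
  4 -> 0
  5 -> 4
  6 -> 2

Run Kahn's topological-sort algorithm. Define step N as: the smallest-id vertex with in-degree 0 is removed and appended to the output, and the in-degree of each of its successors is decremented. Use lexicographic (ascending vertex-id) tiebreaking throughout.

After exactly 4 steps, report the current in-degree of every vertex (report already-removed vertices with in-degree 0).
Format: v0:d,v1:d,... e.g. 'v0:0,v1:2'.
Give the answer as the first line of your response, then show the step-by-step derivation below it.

v0:0,v1:0,v2:1,v3:0,v4:0,v5:0,v6:0,v7:1

step 1: output 1; order=[1]; indeg=(1,0,1,0,1,0,1,2)
step 2: output 3; order=[1,3]; indeg=(1,0,1,0,1,0,0,1)
step 3: output 5; order=[1,3,5]; indeg=(1,0,1,0,0,0,0,1)
step 4: output 4; order=[1,3,5,4]; indeg=(0,0,1,0,0,0,0,1)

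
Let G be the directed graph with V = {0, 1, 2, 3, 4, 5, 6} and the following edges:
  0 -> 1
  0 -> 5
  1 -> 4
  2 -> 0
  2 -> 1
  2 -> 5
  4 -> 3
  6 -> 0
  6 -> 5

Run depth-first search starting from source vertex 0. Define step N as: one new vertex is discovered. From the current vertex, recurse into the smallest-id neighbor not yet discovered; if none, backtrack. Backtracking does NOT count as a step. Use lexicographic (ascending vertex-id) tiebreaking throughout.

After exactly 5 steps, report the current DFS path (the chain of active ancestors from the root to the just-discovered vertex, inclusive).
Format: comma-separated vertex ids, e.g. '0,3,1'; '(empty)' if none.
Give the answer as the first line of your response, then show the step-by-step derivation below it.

0,5

step 1: discover 0; path=0; order=0
step 2: discover 1; path=0>1; order=0,1
step 3: discover 4; path=0>1>4; order=0,1,4
step 4: discover 3; path=0>1>4>3; order=0,1,4,3
step 5: discover 5; path=0>5; order=0,1,4,3,5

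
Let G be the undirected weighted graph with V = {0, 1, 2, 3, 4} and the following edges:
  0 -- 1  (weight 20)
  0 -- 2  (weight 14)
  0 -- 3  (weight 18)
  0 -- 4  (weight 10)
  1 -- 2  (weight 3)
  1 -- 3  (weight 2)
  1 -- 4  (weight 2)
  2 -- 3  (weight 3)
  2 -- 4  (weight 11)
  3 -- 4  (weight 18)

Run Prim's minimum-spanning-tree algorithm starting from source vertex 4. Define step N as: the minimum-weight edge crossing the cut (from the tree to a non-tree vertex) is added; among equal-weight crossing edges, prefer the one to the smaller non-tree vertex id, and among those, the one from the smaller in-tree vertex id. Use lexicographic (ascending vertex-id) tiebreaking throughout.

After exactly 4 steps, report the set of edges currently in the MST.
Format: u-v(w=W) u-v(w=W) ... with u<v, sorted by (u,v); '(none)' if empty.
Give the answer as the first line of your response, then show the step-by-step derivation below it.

0-4(w=10) 1-2(w=3) 1-3(w=2) 1-4(w=2)

step 1: add edge 1-4 (w=2); MST = {1-4(w=2)}
step 2: add edge 1-3 (w=2); MST = {1-3(w=2) 1-4(w=2)}
step 3: add edge 1-2 (w=3); MST = {1-2(w=3) 1-3(w=2) 1-4(w=2)}
step 4: add edge 0-4 (w=10); MST = {0-4(w=10) 1-2(w=3) 1-3(w=2) 1-4(w=2)}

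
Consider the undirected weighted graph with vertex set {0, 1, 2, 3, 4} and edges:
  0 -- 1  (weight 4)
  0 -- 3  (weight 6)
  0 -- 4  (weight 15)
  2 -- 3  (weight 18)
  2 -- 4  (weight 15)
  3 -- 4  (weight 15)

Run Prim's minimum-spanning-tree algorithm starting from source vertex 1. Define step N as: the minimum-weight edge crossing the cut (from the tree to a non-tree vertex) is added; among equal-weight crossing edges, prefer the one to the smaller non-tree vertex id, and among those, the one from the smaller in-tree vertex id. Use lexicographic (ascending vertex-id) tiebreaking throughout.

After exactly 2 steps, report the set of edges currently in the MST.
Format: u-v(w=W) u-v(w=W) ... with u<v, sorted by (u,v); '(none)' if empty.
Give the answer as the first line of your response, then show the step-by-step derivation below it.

0-1(w=4) 0-3(w=6)

step 1: add edge 0-1 (w=4); MST = {0-1(w=4)}
step 2: add edge 0-3 (w=6); MST = {0-1(w=4) 0-3(w=6)}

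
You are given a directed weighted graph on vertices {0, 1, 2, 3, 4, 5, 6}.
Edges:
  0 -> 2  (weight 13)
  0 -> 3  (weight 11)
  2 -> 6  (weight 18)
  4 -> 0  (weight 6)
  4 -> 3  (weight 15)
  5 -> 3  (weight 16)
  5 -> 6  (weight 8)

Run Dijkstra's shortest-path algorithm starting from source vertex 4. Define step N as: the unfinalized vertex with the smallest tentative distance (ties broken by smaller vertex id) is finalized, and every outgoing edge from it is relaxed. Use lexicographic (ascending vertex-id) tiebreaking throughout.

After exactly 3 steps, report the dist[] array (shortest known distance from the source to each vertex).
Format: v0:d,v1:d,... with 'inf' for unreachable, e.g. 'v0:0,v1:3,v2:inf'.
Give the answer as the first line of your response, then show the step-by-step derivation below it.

v0:6,v1:inf,v2:19,v3:15,v4:0,v5:inf,v6:inf

step 1: dist = v0:6,v1:inf,v2:inf,v3:15,v4:0,v5:inf,v6:inf
step 2: dist = v0:6,v1:inf,v2:19,v3:15,v4:0,v5:inf,v6:inf
step 3: dist = v0:6,v1:inf,v2:19,v3:15,v4:0,v5:inf,v6:inf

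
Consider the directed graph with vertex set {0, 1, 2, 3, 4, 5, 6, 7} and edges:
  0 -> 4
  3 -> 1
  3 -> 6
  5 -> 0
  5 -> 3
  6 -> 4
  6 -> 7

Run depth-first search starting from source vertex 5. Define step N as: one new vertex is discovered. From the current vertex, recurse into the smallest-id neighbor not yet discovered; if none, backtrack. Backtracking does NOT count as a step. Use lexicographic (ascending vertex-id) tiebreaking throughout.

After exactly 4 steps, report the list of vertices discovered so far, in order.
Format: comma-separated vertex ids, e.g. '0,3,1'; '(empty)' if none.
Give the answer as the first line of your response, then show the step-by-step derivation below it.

5,0,4,3

step 1: discover 5; path=5; order=5
step 2: discover 0; path=5>0; order=5,0
step 3: discover 4; path=5>0>4; order=5,0,4
step 4: discover 3; path=5>3; order=5,0,4,3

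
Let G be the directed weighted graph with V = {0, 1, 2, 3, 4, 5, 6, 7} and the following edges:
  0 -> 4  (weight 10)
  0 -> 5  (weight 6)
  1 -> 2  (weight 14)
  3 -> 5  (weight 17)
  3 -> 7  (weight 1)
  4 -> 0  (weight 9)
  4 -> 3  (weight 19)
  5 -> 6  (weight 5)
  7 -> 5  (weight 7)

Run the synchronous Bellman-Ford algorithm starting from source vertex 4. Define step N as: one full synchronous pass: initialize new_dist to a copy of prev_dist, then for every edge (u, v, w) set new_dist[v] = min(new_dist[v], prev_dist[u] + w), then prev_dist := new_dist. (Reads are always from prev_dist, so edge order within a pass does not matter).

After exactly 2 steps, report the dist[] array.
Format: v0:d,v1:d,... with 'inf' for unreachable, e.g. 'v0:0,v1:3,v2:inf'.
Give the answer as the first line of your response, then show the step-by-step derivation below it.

v0:9,v1:inf,v2:inf,v3:19,v4:0,v5:15,v6:inf,v7:20

step 1: dist = v0:9,v1:inf,v2:inf,v3:19,v4:0,v5:inf,v6:inf,v7:inf
step 2: dist = v0:9,v1:inf,v2:inf,v3:19,v4:0,v5:15,v6:inf,v7:20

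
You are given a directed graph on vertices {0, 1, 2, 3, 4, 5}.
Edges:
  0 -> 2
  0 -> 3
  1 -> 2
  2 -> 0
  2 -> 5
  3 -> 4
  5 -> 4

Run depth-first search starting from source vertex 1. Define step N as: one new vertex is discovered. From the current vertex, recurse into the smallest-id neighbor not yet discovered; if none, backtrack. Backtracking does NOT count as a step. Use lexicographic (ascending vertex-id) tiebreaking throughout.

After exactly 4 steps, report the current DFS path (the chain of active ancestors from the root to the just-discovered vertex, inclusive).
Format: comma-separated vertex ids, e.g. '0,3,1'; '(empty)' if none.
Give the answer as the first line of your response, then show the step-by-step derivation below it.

1,2,0,3

step 1: discover 1; path=1; order=1
step 2: discover 2; path=1>2; order=1,2
step 3: discover 0; path=1>2>0; order=1,2,0
step 4: discover 3; path=1>2>0>3; order=1,2,0,3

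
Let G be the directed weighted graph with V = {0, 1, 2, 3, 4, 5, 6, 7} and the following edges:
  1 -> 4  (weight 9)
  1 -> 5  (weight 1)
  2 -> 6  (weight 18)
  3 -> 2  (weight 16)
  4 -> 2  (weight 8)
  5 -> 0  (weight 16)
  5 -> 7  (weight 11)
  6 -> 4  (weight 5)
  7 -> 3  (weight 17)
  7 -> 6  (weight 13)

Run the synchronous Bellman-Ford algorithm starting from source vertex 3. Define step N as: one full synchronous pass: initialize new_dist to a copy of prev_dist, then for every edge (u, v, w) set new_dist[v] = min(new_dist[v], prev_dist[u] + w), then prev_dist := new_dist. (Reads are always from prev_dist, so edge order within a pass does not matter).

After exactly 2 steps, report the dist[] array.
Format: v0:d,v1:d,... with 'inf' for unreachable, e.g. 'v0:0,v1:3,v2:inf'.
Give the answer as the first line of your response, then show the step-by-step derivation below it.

v0:inf,v1:inf,v2:16,v3:0,v4:inf,v5:inf,v6:34,v7:inf

step 1: dist = v0:inf,v1:inf,v2:16,v3:0,v4:inf,v5:inf,v6:inf,v7:inf
step 2: dist = v0:inf,v1:inf,v2:16,v3:0,v4:inf,v5:inf,v6:34,v7:inf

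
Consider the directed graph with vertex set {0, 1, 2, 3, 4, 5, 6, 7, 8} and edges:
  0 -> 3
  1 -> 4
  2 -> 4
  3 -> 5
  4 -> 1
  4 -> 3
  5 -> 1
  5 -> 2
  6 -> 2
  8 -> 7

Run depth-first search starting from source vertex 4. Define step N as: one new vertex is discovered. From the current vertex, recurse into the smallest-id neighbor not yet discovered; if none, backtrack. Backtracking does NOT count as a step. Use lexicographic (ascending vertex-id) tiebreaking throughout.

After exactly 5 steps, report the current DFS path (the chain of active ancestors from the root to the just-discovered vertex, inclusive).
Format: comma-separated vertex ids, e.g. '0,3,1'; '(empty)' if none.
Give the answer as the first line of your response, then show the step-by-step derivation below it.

4,3,5,2

step 1: discover 4; path=4; order=4
step 2: discover 1; path=4>1; order=4,1
step 3: discover 3; path=4>3; order=4,1,3
step 4: discover 5; path=4>3>5; order=4,1,3,5
step 5: discover 2; path=4>3>5>2; order=4,1,3,5,2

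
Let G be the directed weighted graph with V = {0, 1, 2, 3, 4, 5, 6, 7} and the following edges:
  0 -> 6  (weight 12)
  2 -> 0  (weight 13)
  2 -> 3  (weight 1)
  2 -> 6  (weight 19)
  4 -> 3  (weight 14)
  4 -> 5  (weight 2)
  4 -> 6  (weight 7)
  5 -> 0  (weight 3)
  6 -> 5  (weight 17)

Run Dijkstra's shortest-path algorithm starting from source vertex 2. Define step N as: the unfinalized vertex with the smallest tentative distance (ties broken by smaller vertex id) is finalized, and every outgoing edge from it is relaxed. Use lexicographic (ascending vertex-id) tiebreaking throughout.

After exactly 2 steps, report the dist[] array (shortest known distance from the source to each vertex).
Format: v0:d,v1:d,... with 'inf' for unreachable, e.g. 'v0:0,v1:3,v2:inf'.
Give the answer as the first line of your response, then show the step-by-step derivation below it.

v0:13,v1:inf,v2:0,v3:1,v4:inf,v5:inf,v6:19,v7:inf

step 1: dist = v0:13,v1:inf,v2:0,v3:1,v4:inf,v5:inf,v6:19,v7:inf
step 2: dist = v0:13,v1:inf,v2:0,v3:1,v4:inf,v5:inf,v6:19,v7:inf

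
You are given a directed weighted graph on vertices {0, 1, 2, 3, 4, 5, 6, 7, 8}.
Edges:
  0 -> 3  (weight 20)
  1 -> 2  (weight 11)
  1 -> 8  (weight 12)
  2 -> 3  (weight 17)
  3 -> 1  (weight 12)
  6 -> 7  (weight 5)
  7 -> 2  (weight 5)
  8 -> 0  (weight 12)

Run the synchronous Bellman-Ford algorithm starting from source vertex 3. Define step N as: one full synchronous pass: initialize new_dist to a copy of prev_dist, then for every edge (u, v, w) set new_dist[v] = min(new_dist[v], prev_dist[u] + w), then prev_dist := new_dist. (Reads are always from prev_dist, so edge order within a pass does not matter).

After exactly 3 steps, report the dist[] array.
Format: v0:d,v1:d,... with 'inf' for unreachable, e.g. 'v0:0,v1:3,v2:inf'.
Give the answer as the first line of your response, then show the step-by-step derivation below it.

v0:36,v1:12,v2:23,v3:0,v4:inf,v5:inf,v6:inf,v7:inf,v8:24

step 1: dist = v0:inf,v1:12,v2:inf,v3:0,v4:inf,v5:inf,v6:inf,v7:inf,v8:inf
step 2: dist = v0:inf,v1:12,v2:23,v3:0,v4:inf,v5:inf,v6:inf,v7:inf,v8:24
step 3: dist = v0:36,v1:12,v2:23,v3:0,v4:inf,v5:inf,v6:inf,v7:inf,v8:24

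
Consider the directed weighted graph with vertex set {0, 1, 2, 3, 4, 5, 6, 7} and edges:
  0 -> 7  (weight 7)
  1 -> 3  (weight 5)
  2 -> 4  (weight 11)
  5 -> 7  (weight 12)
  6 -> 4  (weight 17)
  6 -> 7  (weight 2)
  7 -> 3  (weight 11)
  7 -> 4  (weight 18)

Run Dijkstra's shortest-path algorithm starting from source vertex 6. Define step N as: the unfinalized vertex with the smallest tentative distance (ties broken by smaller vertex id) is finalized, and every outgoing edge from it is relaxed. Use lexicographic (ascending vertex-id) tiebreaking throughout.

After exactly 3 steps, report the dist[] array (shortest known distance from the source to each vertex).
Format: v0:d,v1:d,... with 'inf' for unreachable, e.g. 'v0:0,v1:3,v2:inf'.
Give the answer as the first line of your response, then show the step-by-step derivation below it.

v0:inf,v1:inf,v2:inf,v3:13,v4:17,v5:inf,v6:0,v7:2

step 1: dist = v0:inf,v1:inf,v2:inf,v3:inf,v4:17,v5:inf,v6:0,v7:2
step 2: dist = v0:inf,v1:inf,v2:inf,v3:13,v4:17,v5:inf,v6:0,v7:2
step 3: dist = v0:inf,v1:inf,v2:inf,v3:13,v4:17,v5:inf,v6:0,v7:2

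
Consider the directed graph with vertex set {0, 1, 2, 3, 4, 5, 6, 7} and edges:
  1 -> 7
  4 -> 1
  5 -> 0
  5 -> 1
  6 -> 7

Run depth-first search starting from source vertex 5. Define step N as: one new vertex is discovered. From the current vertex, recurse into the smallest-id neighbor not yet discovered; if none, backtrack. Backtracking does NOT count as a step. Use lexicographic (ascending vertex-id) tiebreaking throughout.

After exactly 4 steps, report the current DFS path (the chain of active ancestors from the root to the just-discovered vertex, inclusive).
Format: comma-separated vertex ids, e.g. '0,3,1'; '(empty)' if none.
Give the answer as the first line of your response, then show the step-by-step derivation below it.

5,1,7

step 1: discover 5; path=5; order=5
step 2: discover 0; path=5>0; order=5,0
step 3: discover 1; path=5>1; order=5,0,1
step 4: discover 7; path=5>1>7; order=5,0,1,7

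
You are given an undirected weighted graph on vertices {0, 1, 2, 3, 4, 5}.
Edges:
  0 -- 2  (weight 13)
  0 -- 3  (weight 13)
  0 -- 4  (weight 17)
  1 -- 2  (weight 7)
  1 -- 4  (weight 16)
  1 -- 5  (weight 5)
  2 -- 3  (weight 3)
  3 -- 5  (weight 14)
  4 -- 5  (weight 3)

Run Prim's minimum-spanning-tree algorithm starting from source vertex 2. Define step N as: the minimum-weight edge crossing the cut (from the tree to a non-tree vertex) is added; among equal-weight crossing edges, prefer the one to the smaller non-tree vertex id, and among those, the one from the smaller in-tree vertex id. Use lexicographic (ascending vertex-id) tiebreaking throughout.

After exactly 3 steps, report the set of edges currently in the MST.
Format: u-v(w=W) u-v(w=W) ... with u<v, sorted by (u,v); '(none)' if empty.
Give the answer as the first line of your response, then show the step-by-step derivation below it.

1-2(w=7) 1-5(w=5) 2-3(w=3)

step 1: add edge 2-3 (w=3); MST = {2-3(w=3)}
step 2: add edge 1-2 (w=7); MST = {1-2(w=7) 2-3(w=3)}
step 3: add edge 1-5 (w=5); MST = {1-2(w=7) 1-5(w=5) 2-3(w=3)}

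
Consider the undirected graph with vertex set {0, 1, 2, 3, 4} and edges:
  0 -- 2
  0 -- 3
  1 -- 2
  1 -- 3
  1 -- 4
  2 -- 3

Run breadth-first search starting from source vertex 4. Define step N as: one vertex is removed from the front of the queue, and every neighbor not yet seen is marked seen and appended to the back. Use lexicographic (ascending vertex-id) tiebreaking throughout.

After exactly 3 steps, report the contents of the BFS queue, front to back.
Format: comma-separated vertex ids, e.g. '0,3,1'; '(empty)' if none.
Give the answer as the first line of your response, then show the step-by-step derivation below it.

3,0

step 1: dequeue 4; queue=[1]; order=4
step 2: dequeue 1; queue=[2,3]; order=4,1
step 3: dequeue 2; queue=[3,0]; order=4,1,2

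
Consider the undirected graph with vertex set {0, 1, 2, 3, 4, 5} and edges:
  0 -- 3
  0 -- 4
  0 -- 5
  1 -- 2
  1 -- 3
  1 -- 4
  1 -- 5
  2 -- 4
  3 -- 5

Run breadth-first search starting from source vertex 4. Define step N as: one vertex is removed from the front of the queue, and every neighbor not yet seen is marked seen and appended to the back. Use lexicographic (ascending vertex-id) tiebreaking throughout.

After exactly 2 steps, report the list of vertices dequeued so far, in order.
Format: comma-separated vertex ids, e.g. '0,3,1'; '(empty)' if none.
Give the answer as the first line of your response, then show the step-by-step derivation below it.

4,0

step 1: dequeue 4; queue=[0,1,2]; order=4
step 2: dequeue 0; queue=[1,2,3,5]; order=4,0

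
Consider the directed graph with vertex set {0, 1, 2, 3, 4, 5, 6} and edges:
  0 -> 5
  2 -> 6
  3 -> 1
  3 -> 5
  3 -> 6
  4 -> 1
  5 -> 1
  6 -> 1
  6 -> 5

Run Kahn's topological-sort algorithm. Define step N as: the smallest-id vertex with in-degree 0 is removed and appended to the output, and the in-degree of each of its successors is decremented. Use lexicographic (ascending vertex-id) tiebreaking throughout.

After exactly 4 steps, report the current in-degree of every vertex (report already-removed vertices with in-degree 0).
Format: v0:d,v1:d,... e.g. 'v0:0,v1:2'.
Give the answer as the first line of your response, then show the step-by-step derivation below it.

v0:0,v1:2,v2:0,v3:0,v4:0,v5:1,v6:0

step 1: output 0; order=[0]; indeg=(0,4,0,0,0,2,2)
step 2: output 2; order=[0,2]; indeg=(0,4,0,0,0,2,1)
step 3: output 3; order=[0,2,3]; indeg=(0,3,0,0,0,1,0)
step 4: output 4; order=[0,2,3,4]; indeg=(0,2,0,0,0,1,0)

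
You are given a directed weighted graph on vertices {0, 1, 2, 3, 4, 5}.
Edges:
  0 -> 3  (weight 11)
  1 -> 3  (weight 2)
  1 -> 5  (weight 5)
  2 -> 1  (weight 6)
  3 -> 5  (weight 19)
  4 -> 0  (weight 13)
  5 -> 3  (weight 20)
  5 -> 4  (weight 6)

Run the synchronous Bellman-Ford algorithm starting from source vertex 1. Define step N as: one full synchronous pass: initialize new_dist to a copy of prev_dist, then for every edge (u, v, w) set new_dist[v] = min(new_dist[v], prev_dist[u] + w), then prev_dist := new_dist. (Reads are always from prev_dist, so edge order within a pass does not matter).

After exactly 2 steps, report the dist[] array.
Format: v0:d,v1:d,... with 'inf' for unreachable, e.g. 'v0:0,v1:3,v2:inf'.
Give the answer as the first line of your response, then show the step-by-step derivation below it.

v0:inf,v1:0,v2:inf,v3:2,v4:11,v5:5

step 1: dist = v0:inf,v1:0,v2:inf,v3:2,v4:inf,v5:5
step 2: dist = v0:inf,v1:0,v2:inf,v3:2,v4:11,v5:5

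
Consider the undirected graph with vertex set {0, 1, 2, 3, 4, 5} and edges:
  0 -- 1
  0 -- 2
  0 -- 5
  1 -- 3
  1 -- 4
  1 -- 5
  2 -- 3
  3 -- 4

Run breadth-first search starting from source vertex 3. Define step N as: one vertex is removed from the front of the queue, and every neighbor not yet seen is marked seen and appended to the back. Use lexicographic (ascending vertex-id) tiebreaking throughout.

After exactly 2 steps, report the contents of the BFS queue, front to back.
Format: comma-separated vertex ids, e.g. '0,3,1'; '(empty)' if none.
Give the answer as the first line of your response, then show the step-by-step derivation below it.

2,4,0,5

step 1: dequeue 3; queue=[1,2,4]; order=3
step 2: dequeue 1; queue=[2,4,0,5]; order=3,1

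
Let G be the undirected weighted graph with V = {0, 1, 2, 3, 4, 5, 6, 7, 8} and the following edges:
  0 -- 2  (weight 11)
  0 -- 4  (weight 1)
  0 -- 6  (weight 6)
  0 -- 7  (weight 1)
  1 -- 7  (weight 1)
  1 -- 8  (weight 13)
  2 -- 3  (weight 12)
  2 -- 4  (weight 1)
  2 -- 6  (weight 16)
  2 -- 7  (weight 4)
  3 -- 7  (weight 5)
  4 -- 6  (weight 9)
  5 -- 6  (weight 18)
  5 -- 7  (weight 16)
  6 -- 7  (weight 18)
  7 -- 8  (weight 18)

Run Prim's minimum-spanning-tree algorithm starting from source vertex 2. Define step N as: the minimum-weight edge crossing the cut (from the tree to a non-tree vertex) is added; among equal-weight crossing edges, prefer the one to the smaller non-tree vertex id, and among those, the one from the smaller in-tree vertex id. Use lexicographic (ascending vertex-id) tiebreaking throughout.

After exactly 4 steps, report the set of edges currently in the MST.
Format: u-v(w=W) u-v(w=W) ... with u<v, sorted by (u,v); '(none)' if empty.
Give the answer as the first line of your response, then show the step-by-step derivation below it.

0-4(w=1) 0-7(w=1) 1-7(w=1) 2-4(w=1)

step 1: add edge 2-4 (w=1); MST = {2-4(w=1)}
step 2: add edge 0-4 (w=1); MST = {0-4(w=1) 2-4(w=1)}
step 3: add edge 0-7 (w=1); MST = {0-4(w=1) 0-7(w=1) 2-4(w=1)}
step 4: add edge 1-7 (w=1); MST = {0-4(w=1) 0-7(w=1) 1-7(w=1) 2-4(w=1)}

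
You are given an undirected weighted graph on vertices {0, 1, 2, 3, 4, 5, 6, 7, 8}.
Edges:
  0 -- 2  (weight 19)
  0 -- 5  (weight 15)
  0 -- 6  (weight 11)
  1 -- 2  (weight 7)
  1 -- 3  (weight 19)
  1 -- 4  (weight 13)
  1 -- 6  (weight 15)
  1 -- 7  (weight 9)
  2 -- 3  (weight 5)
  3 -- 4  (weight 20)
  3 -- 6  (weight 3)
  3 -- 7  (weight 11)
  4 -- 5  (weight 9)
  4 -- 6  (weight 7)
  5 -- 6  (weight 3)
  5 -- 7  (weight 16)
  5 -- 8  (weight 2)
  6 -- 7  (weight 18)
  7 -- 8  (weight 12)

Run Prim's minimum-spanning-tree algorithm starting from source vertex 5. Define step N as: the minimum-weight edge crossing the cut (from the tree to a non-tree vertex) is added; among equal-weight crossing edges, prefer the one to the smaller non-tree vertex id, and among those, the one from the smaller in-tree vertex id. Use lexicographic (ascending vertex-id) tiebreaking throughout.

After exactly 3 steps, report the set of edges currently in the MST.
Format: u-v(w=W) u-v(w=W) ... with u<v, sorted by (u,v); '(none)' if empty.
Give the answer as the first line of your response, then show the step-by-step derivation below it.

3-6(w=3) 5-6(w=3) 5-8(w=2)

step 1: add edge 5-8 (w=2); MST = {5-8(w=2)}
step 2: add edge 5-6 (w=3); MST = {5-6(w=3) 5-8(w=2)}
step 3: add edge 3-6 (w=3); MST = {3-6(w=3) 5-6(w=3) 5-8(w=2)}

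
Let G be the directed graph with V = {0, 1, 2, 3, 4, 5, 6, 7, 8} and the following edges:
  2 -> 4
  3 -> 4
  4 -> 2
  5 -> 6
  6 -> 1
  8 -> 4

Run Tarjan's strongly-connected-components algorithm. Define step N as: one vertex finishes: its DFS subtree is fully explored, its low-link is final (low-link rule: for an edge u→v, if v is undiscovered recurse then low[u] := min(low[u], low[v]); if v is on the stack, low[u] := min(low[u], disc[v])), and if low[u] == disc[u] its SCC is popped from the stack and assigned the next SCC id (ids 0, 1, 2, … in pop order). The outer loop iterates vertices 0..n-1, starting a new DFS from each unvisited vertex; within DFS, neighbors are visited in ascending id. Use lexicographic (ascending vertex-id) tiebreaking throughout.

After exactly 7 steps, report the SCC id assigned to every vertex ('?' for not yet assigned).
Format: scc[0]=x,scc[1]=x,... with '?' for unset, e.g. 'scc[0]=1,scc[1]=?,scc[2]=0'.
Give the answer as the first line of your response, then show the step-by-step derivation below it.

scc[0]=0,scc[1]=1,scc[2]=2,scc[3]=3,scc[4]=2,scc[5]=5,scc[6]=4,scc[7]=?,scc[8]=?

step 1: low=(low[0]=0,low[1]=?,low[2]=?,low[3]=?,low[4]=?,low[5]=?,low[6]=?,low[7]=?,low[8]=?); scc=(scc[0]=0,scc[1]=?,scc[2]=?,scc[3]=?,scc[4]=?,scc[5]=?,scc[6]=?,scc[7]=?,scc[8]=?)
step 2: low=(low[0]=0,low[1]=1,low[2]=?,low[3]=?,low[4]=?,low[5]=?,low[6]=?,low[7]=?,low[8]=?); scc=(scc[0]=0,scc[1]=1,scc[2]=?,scc[3]=?,scc[4]=?,scc[5]=?,scc[6]=?,scc[7]=?,scc[8]=?)
step 3: low=(low[0]=0,low[1]=1,low[2]=2,low[3]=?,low[4]=2,low[5]=?,low[6]=?,low[7]=?,low[8]=?); scc=(scc[0]=0,scc[1]=1,scc[2]=?,scc[3]=?,scc[4]=?,scc[5]=?,scc[6]=?,scc[7]=?,scc[8]=?)
step 4: low=(low[0]=0,low[1]=1,low[2]=2,low[3]=?,low[4]=2,low[5]=?,low[6]=?,low[7]=?,low[8]=?); scc=(scc[0]=0,scc[1]=1,scc[2]=2,scc[3]=?,scc[4]=2,scc[5]=?,scc[6]=?,scc[7]=?,scc[8]=?)
step 5: low=(low[0]=0,low[1]=1,low[2]=2,low[3]=4,low[4]=2,low[5]=?,low[6]=?,low[7]=?,low[8]=?); scc=(scc[0]=0,scc[1]=1,scc[2]=2,scc[3]=3,scc[4]=2,scc[5]=?,scc[6]=?,scc[7]=?,scc[8]=?)
step 6: low=(low[0]=0,low[1]=1,low[2]=2,low[3]=4,low[4]=2,low[5]=5,low[6]=6,low[7]=?,low[8]=?); scc=(scc[0]=0,scc[1]=1,scc[2]=2,scc[3]=3,scc[4]=2,scc[5]=?,scc[6]=4,scc[7]=?,scc[8]=?)
step 7: low=(low[0]=0,low[1]=1,low[2]=2,low[3]=4,low[4]=2,low[5]=5,low[6]=6,low[7]=?,low[8]=?); scc=(scc[0]=0,scc[1]=1,scc[2]=2,scc[3]=3,scc[4]=2,scc[5]=5,scc[6]=4,scc[7]=?,scc[8]=?)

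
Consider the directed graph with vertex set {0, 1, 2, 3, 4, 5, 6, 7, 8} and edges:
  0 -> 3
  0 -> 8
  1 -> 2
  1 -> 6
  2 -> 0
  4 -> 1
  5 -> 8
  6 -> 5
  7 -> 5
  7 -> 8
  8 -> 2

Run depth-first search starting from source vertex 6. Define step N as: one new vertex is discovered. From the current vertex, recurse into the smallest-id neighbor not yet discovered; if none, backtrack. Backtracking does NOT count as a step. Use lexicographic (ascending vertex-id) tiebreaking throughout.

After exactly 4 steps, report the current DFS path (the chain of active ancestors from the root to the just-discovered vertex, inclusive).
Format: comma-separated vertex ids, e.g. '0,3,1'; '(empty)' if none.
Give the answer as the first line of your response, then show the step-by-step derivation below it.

6,5,8,2

step 1: discover 6; path=6; order=6
step 2: discover 5; path=6>5; order=6,5
step 3: discover 8; path=6>5>8; order=6,5,8
step 4: discover 2; path=6>5>8>2; order=6,5,8,2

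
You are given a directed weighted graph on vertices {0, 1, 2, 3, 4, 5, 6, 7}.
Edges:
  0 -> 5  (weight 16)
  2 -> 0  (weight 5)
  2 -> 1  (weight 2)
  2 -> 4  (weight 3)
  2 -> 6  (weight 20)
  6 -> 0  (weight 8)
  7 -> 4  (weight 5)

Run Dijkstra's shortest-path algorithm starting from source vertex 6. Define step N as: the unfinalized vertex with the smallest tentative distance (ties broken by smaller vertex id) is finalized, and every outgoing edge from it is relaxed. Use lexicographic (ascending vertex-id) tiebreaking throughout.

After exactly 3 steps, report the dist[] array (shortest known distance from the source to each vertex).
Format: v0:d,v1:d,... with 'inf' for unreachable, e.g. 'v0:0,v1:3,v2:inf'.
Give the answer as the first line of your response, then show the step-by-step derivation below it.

v0:8,v1:inf,v2:inf,v3:inf,v4:inf,v5:24,v6:0,v7:inf

step 1: dist = v0:8,v1:inf,v2:inf,v3:inf,v4:inf,v5:inf,v6:0,v7:inf
step 2: dist = v0:8,v1:inf,v2:inf,v3:inf,v4:inf,v5:24,v6:0,v7:inf
step 3: dist = v0:8,v1:inf,v2:inf,v3:inf,v4:inf,v5:24,v6:0,v7:inf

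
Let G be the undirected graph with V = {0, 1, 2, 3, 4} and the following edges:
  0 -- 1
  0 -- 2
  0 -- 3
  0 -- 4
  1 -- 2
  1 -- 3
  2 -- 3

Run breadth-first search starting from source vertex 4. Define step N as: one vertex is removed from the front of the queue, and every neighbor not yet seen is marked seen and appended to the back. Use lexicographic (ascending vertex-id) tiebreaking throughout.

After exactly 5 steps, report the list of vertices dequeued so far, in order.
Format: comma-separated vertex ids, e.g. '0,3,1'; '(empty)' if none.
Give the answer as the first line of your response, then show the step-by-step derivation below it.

4,0,1,2,3

step 1: dequeue 4; queue=[0]; order=4
step 2: dequeue 0; queue=[1,2,3]; order=4,0
step 3: dequeue 1; queue=[2,3]; order=4,0,1
step 4: dequeue 2; queue=[3]; order=4,0,1,2
step 5: dequeue 3; queue=[(empty)]; order=4,0,1,2,3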